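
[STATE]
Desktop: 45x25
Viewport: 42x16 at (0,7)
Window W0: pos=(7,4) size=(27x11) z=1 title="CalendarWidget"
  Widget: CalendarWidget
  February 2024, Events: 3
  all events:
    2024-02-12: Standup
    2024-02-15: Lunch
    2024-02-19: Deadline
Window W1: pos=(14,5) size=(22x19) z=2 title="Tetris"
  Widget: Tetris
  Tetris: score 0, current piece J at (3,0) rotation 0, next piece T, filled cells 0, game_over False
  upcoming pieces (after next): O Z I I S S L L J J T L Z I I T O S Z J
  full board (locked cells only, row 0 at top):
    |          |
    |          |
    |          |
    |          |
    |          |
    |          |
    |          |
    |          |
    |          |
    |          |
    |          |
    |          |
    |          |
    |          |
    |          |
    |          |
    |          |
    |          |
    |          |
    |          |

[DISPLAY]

       ┃      ┠────────────────────┨      
       ┃Mo Tu ┃          │Next:    ┃      
       ┃      ┃          │ ▒       ┃      
       ┃ 5  6 ┃          │▒▒▒      ┃      
       ┃12* 13┃          │         ┃      
       ┃19* 20┃          │         ┃      
       ┃26 27 ┃          │         ┃      
       ┗━━━━━━┃          │Score:   ┃      
              ┃          │0        ┃      
              ┃          │         ┃      
              ┃          │         ┃      
              ┃          │         ┃      
              ┃          │         ┃      
              ┃          │         ┃      
              ┃          │         ┃      
              ┃          │         ┃      


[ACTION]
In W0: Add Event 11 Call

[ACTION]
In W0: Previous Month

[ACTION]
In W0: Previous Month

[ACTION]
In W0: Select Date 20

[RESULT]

       ┃      ┠────────────────────┨      
       ┃Mo Tu ┃          │Next:    ┃      
       ┃      ┃          │ ▒       ┃      
       ┃ 4  5 ┃          │▒▒▒      ┃      
       ┃11 12 ┃          │         ┃      
       ┃18 19 ┃          │         ┃      
       ┃25 26 ┃          │         ┃      
       ┗━━━━━━┃          │Score:   ┃      
              ┃          │0        ┃      
              ┃          │         ┃      
              ┃          │         ┃      
              ┃          │         ┃      
              ┃          │         ┃      
              ┃          │         ┃      
              ┃          │         ┃      
              ┃          │         ┃      


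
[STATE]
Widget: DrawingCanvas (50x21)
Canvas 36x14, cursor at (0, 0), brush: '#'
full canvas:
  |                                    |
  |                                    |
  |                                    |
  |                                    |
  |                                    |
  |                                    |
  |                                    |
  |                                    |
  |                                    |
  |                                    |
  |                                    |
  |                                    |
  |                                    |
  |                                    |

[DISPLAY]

+                                                 
                                                  
                                                  
                                                  
                                                  
                                                  
                                                  
                                                  
                                                  
                                                  
                                                  
                                                  
                                                  
                                                  
                                                  
                                                  
                                                  
                                                  
                                                  
                                                  
                                                  


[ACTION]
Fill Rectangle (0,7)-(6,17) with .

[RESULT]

+      ...........                                
       ...........                                
       ...........                                
       ...........                                
       ...........                                
       ...........                                
       ...........                                
                                                  
                                                  
                                                  
                                                  
                                                  
                                                  
                                                  
                                                  
                                                  
                                                  
                                                  
                                                  
                                                  
                                                  


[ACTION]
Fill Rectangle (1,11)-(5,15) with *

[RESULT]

+      ...........                                
       ....*****..                                
       ....*****..                                
       ....*****..                                
       ....*****..                                
       ....*****..                                
       ...........                                
                                                  
                                                  
                                                  
                                                  
                                                  
                                                  
                                                  
                                                  
                                                  
                                                  
                                                  
                                                  
                                                  
                                                  


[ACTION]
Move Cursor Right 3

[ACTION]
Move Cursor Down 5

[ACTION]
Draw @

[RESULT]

       ...........                                
       ....*****..                                
       ....*****..                                
       ....*****..                                
       ....*****..                                
   @   ....*****..                                
       ...........                                
                                                  
                                                  
                                                  
                                                  
                                                  
                                                  
                                                  
                                                  
                                                  
                                                  
                                                  
                                                  
                                                  
                                                  


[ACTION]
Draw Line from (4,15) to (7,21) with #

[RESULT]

       ...........                                
       ....*****..                                
       ....*****..                                
       ....*****..                                
       ....****##.                                
   @   ....*****.##                               
       ........... ##                             
                     #                            
                                                  
                                                  
                                                  
                                                  
                                                  
                                                  
                                                  
                                                  
                                                  
                                                  
                                                  
                                                  
                                                  


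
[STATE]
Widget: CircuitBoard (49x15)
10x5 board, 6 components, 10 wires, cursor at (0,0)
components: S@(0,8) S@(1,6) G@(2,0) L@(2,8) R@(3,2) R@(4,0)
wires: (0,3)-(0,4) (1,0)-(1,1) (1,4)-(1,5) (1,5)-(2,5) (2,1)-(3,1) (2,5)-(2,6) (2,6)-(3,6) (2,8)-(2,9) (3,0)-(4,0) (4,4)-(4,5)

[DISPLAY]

   0 1 2 3 4 5 6 7 8 9                           
0  [.]          · ─ ·               S            
                                                 
1   · ─ ·           · ─ ·   S                    
                        │                        
2   G   ·               · ─ ·       L ─ ·        
        │                   │                    
3   ·   ·   R               ·                    
    │                                            
4   R               · ─ ·                        
Cursor: (0,0)                                    
                                                 
                                                 
                                                 
                                                 


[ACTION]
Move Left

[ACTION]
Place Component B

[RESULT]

   0 1 2 3 4 5 6 7 8 9                           
0  [B]          · ─ ·               S            
                                                 
1   · ─ ·           · ─ ·   S                    
                        │                        
2   G   ·               · ─ ·       L ─ ·        
        │                   │                    
3   ·   ·   R               ·                    
    │                                            
4   R               · ─ ·                        
Cursor: (0,0)                                    
                                                 
                                                 
                                                 
                                                 


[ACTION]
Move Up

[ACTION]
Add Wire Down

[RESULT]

   0 1 2 3 4 5 6 7 8 9                           
0  [B]          · ─ ·               S            
    │                                            
1   · ─ ·           · ─ ·   S                    
                        │                        
2   G   ·               · ─ ·       L ─ ·        
        │                   │                    
3   ·   ·   R               ·                    
    │                                            
4   R               · ─ ·                        
Cursor: (0,0)                                    
                                                 
                                                 
                                                 
                                                 


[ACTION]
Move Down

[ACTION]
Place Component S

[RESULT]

   0 1 2 3 4 5 6 7 8 9                           
0   B           · ─ ·               S            
    │                                            
1  [S]─ ·           · ─ ·   S                    
                        │                        
2   G   ·               · ─ ·       L ─ ·        
        │                   │                    
3   ·   ·   R               ·                    
    │                                            
4   R               · ─ ·                        
Cursor: (1,0)                                    
                                                 
                                                 
                                                 
                                                 


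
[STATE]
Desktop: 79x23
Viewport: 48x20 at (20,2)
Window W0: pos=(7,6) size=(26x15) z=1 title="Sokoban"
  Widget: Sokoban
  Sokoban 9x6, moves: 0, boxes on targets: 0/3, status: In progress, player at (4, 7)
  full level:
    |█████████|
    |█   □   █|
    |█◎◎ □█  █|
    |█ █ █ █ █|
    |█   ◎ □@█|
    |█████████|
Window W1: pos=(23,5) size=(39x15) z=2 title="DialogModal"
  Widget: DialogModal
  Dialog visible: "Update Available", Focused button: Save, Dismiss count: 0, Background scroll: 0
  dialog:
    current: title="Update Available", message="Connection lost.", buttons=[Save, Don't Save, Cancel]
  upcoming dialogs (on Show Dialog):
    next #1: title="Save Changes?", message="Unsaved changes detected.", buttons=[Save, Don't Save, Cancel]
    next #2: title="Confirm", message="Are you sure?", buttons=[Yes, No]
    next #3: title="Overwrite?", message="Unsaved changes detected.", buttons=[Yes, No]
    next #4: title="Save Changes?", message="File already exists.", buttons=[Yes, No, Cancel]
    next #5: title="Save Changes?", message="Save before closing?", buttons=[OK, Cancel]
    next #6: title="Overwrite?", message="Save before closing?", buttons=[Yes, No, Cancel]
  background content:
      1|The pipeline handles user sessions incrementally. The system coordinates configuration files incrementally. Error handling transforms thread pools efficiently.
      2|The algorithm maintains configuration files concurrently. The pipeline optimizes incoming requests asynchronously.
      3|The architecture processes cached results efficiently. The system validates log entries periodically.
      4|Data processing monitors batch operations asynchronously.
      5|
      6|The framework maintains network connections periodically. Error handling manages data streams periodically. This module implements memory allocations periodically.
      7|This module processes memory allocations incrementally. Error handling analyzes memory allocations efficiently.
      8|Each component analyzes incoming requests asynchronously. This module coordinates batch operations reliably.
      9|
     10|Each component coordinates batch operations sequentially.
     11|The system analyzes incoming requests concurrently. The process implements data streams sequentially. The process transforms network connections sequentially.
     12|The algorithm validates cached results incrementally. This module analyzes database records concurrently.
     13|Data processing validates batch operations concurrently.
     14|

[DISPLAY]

                                                
                                                
                                                
   ┏━━━━━━━━━━━━━━━━━━━━━━━━━━━━━━━━━━━━━┓      
━━━┃ DialogModal                         ┃      
   ┠─────────────────────────────────────┨      
───┃The pipeline handles user sessions in┃      
   ┃The algorithm maintains configuration┃      
   ┃The architecture processes cached res┃      
   ┃Da┌──────────────────────────────┐rat┃      
   ┃  │       Update Available       │   ┃      
   ┃Th│       Connection lost.       │nne┃      
   ┃Th│ [Save]  Don't Save   Cancel  │ati┃      
3  ┃Ea└──────────────────────────────┘equ┃      
   ┃                                     ┃      
   ┃Each component coordinates batch oper┃      
   ┃The system analyzes incoming requests┃      
   ┗━━━━━━━━━━━━━━━━━━━━━━━━━━━━━━━━━━━━━┛      
━━━━━━━━━━━━┛                                   
                                                


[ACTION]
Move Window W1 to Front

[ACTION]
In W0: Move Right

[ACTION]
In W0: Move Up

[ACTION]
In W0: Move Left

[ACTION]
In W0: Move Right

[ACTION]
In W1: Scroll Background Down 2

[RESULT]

                                                
                                                
                                                
   ┏━━━━━━━━━━━━━━━━━━━━━━━━━━━━━━━━━━━━━┓      
━━━┃ DialogModal                         ┃      
   ┠─────────────────────────────────────┨      
───┃The architecture processes cached res┃      
   ┃Data processing monitors batch operat┃      
   ┃                                     ┃      
   ┃Th┌──────────────────────────────┐nne┃      
   ┃Th│       Update Available       │ati┃      
   ┃Ea│       Connection lost.       │equ┃      
   ┃  │ [Save]  Don't Save   Cancel  │   ┃      
3  ┃Ea└──────────────────────────────┘per┃      
   ┃The system analyzes incoming requests┃      
   ┃The algorithm validates cached result┃      
   ┃Data processing validates batch opera┃      
   ┗━━━━━━━━━━━━━━━━━━━━━━━━━━━━━━━━━━━━━┛      
━━━━━━━━━━━━┛                                   
                                                


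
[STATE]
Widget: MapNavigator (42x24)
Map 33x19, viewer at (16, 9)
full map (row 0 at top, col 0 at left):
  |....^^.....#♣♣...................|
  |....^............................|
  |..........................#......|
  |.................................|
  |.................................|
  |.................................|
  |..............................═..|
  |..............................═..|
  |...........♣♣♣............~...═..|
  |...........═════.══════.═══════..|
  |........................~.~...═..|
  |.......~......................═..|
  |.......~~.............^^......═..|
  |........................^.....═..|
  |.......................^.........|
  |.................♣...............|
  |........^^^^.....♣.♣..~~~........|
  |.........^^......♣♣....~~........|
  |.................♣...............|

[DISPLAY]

                                          
                                          
                                          
     ....^^.....#♣♣...................    
     ....^............................    
     ..........................#......    
     .................................    
     .................................    
     .................................    
     ..............................═..    
     ..............................═..    
     ...........♣♣♣............~...═..    
     ...........═════@══════.═══════..    
     ........................~.~...═..    
     .......~......................═..    
     .......~~.............^^......═..    
     ........................^.....═..    
     .......................^.........    
     .................♣...............    
     ........^^^^.....♣.♣..~~~........    
     .........^^......♣♣....~~........    
     .................♣...............    
                                          
                                          


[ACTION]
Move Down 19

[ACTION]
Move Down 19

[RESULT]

     ..............................═..    
     ..............................═..    
     ...........♣♣♣............~...═..    
     ...........═════.══════.═══════..    
     ........................~.~...═..    
     .......~......................═..    
     .......~~.............^^......═..    
     ........................^.....═..    
     .......................^.........    
     .................♣...............    
     ........^^^^.....♣.♣..~~~........    
     .........^^......♣♣....~~........    
     ................@♣...............    
                                          
                                          
                                          
                                          
                                          
                                          
                                          
                                          
                                          
                                          
                                          


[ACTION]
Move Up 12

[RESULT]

                                          
                                          
                                          
                                          
                                          
                                          
     ....^^.....#♣♣...................    
     ....^............................    
     ..........................#......    
     .................................    
     .................................    
     .................................    
     ................@.............═..    
     ..............................═..    
     ...........♣♣♣............~...═..    
     ...........═════.══════.═══════..    
     ........................~.~...═..    
     .......~......................═..    
     .......~~.............^^......═..    
     ........................^.....═..    
     .......................^.........    
     .................♣...............    
     ........^^^^.....♣.♣..~~~........    
     .........^^......♣♣....~~........    


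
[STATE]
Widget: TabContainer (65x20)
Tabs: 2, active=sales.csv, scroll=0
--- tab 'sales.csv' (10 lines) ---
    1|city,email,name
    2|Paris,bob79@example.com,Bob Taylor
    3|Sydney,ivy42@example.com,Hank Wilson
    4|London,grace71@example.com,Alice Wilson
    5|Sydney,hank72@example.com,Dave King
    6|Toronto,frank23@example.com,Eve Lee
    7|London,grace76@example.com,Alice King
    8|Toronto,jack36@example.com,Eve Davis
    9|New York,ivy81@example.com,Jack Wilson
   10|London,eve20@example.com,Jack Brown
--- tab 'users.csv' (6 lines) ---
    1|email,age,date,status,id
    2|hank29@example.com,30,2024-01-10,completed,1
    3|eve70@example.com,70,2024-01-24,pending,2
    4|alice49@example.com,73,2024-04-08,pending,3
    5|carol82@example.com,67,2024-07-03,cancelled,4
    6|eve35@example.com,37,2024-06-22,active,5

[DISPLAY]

[sales.csv]│ users.csv                                           
─────────────────────────────────────────────────────────────────
city,email,name                                                  
Paris,bob79@example.com,Bob Taylor                               
Sydney,ivy42@example.com,Hank Wilson                             
London,grace71@example.com,Alice Wilson                          
Sydney,hank72@example.com,Dave King                              
Toronto,frank23@example.com,Eve Lee                              
London,grace76@example.com,Alice King                            
Toronto,jack36@example.com,Eve Davis                             
New York,ivy81@example.com,Jack Wilson                           
London,eve20@example.com,Jack Brown                              
                                                                 
                                                                 
                                                                 
                                                                 
                                                                 
                                                                 
                                                                 
                                                                 


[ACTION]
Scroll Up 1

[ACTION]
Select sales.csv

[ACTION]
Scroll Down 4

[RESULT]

[sales.csv]│ users.csv                                           
─────────────────────────────────────────────────────────────────
Sydney,hank72@example.com,Dave King                              
Toronto,frank23@example.com,Eve Lee                              
London,grace76@example.com,Alice King                            
Toronto,jack36@example.com,Eve Davis                             
New York,ivy81@example.com,Jack Wilson                           
London,eve20@example.com,Jack Brown                              
                                                                 
                                                                 
                                                                 
                                                                 
                                                                 
                                                                 
                                                                 
                                                                 
                                                                 
                                                                 
                                                                 
                                                                 


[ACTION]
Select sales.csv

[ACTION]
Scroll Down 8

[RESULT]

[sales.csv]│ users.csv                                           
─────────────────────────────────────────────────────────────────
New York,ivy81@example.com,Jack Wilson                           
London,eve20@example.com,Jack Brown                              
                                                                 
                                                                 
                                                                 
                                                                 
                                                                 
                                                                 
                                                                 
                                                                 
                                                                 
                                                                 
                                                                 
                                                                 
                                                                 
                                                                 
                                                                 
                                                                 


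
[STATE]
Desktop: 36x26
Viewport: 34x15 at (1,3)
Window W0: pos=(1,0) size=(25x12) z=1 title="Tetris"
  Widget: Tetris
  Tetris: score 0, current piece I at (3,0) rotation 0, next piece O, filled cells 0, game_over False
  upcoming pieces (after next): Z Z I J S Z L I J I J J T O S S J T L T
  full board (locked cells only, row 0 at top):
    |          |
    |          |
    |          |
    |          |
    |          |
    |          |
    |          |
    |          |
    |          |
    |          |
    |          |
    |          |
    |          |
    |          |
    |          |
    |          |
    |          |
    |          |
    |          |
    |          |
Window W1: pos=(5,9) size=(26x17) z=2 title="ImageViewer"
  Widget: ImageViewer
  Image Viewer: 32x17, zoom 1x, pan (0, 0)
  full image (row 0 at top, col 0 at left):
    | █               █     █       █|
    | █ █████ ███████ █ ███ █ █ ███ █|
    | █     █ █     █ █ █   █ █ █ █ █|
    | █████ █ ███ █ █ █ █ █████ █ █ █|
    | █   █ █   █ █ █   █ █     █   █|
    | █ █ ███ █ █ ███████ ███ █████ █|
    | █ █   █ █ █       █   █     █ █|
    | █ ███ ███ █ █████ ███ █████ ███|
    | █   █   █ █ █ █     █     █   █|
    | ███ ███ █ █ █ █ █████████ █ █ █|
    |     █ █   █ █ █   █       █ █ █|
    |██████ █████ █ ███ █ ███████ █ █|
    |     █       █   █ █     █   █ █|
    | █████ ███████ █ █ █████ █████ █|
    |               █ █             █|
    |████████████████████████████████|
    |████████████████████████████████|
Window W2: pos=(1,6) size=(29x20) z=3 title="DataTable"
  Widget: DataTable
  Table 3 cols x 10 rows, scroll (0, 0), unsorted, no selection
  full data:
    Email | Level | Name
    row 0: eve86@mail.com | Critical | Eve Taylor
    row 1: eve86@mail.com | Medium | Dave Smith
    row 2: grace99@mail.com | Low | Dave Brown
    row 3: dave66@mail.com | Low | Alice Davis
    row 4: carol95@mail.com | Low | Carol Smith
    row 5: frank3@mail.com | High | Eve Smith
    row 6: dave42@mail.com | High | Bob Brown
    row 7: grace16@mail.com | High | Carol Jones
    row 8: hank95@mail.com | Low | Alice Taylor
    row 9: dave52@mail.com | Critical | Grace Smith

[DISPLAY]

┃          │Next:       ┃         
┃          │▓▓          ┃         
┃          │▓▓          ┃         
┏━━━━━━━━━━━━━━━━━━━━━━━━━━━┓     
┃ DataTable                 ┃     
┠───────────────────────────┨     
┃Email           │Level   │N┃┓    
┃────────────────┼────────┼─┃┃    
┃eve86@mail.com  │Critical│E┃┨    
┃eve86@mail.com  │Medium  │D┃┃    
┃grace99@mail.com│Low     │D┃┃    
┃dave66@mail.com │Low     │A┃┃    
┃carol95@mail.com│Low     │C┃┃    
┃frank3@mail.com │High    │E┃┃    
┃dave42@mail.com │High    │B┃┃    


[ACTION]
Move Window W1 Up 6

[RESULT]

┃   ┏━━━━━━━━━━━━━━━━━━━━━━━━┓    
┃   ┃ ImageViewer            ┃    
┃   ┠────────────────────────┨    
┏━━━━━━━━━━━━━━━━━━━━━━━━━━━┓┃    
┃ DataTable                 ┃┃    
┠───────────────────────────┨┃    
┃Email           │Level   │N┃┃    
┃────────────────┼────────┼─┃┃    
┃eve86@mail.com  │Critical│E┃┃    
┃eve86@mail.com  │Medium  │D┃┃    
┃grace99@mail.com│Low     │D┃┃    
┃dave66@mail.com │Low     │A┃┃    
┃carol95@mail.com│Low     │C┃┃    
┃frank3@mail.com │High    │E┃┃    
┃dave42@mail.com │High    │B┃┃    


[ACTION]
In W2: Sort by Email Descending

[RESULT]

┃   ┏━━━━━━━━━━━━━━━━━━━━━━━━┓    
┃   ┃ ImageViewer            ┃    
┃   ┠────────────────────────┨    
┏━━━━━━━━━━━━━━━━━━━━━━━━━━━┓┃    
┃ DataTable                 ┃┃    
┠───────────────────────────┨┃    
┃Email          ▼│Level   │N┃┃    
┃────────────────┼────────┼─┃┃    
┃hank95@mail.com │Low     │A┃┃    
┃grace99@mail.com│Low     │D┃┃    
┃grace16@mail.com│High    │C┃┃    
┃frank3@mail.com │High    │E┃┃    
┃eve86@mail.com  │Critical│E┃┃    
┃eve86@mail.com  │Medium  │D┃┃    
┃dave66@mail.com │Low     │A┃┃    


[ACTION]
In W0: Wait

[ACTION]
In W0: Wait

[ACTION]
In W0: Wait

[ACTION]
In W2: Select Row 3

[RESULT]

┃   ┏━━━━━━━━━━━━━━━━━━━━━━━━┓    
┃   ┃ ImageViewer            ┃    
┃   ┠────────────────────────┨    
┏━━━━━━━━━━━━━━━━━━━━━━━━━━━┓┃    
┃ DataTable                 ┃┃    
┠───────────────────────────┨┃    
┃Email          ▼│Level   │N┃┃    
┃────────────────┼────────┼─┃┃    
┃hank95@mail.com │Low     │A┃┃    
┃grace99@mail.com│Low     │D┃┃    
┃grace16@mail.com│High    │C┃┃    
┃>rank3@mail.com │High    │E┃┃    
┃eve86@mail.com  │Critical│E┃┃    
┃eve86@mail.com  │Medium  │D┃┃    
┃dave66@mail.com │Low     │A┃┃    


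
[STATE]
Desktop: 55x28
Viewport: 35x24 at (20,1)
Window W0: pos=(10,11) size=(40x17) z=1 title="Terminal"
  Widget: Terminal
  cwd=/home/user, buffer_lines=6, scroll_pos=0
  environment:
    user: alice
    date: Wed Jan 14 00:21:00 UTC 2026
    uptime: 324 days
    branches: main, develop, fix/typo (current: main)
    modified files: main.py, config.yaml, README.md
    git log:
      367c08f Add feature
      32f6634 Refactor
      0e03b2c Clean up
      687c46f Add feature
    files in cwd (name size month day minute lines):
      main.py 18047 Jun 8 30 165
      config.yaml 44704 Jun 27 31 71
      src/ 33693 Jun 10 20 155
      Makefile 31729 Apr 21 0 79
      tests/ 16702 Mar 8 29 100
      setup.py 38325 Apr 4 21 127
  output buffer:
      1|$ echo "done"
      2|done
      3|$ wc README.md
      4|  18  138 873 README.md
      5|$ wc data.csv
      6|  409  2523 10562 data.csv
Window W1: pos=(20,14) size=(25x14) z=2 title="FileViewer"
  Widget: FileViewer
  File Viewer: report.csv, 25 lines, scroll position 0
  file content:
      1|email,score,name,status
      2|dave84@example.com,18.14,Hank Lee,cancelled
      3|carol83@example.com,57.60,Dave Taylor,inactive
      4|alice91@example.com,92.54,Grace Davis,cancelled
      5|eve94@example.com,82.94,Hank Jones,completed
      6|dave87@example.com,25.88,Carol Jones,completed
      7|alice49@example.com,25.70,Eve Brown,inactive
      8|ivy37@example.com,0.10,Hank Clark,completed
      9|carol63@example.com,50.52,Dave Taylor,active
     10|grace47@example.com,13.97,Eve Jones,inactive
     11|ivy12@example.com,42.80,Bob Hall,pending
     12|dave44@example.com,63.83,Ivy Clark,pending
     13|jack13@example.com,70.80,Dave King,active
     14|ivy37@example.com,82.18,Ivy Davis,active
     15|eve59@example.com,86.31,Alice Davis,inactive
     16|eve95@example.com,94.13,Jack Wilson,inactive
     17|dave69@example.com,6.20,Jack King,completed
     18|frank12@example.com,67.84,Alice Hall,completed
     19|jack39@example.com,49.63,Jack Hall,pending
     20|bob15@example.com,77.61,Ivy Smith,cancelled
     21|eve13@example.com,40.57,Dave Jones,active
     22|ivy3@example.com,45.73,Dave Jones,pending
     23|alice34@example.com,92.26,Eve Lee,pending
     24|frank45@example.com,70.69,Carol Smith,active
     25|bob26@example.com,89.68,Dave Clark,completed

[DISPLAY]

                                   
                                   
                                   
                                   
                                   
                                   
                                   
                                   
                                   
                                   
━━━━━━━━━━━━━━━━━━━━━━━━━━━━━┓     
                             ┃     
─────────────────────────────┨     
┏━━━━━━━━━━━━━━━━━━━━━━━┓    ┃     
┃ FileViewer            ┃    ┃     
┠───────────────────────┨    ┃     
┃email,score,name,statu▲┃    ┃     
┃dave84@example.com,18.█┃    ┃     
┃carol83@example.com,57░┃    ┃     
┃alice91@example.com,92░┃    ┃     
┃eve94@example.com,82.9░┃    ┃     
┃dave87@example.com,25.░┃    ┃     
┃alice49@example.com,25░┃    ┃     
┃ivy37@example.com,0.10░┃    ┃     


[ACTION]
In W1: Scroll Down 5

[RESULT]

                                   
                                   
                                   
                                   
                                   
                                   
                                   
                                   
                                   
                                   
━━━━━━━━━━━━━━━━━━━━━━━━━━━━━┓     
                             ┃     
─────────────────────────────┨     
┏━━━━━━━━━━━━━━━━━━━━━━━┓    ┃     
┃ FileViewer            ┃    ┃     
┠───────────────────────┨    ┃     
┃dave87@example.com,25.▲┃    ┃     
┃alice49@example.com,25░┃    ┃     
┃ivy37@example.com,0.10░┃    ┃     
┃carol63@example.com,50█┃    ┃     
┃grace47@example.com,13░┃    ┃     
┃ivy12@example.com,42.8░┃    ┃     
┃dave44@example.com,63.░┃    ┃     
┃jack13@example.com,70.░┃    ┃     


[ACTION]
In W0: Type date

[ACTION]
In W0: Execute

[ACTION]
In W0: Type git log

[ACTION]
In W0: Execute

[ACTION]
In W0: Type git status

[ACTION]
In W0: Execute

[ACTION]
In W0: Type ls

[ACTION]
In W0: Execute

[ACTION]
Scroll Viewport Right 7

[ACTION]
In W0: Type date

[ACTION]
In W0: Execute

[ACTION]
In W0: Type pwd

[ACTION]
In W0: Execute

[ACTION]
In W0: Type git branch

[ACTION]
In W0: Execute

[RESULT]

                                   
                                   
                                   
                                   
                                   
                                   
                                   
                                   
                                   
                                   
━━━━━━━━━━━━━━━━━━━━━━━━━━━━━┓     
                             ┃     
─────────────────────────────┨     
┏━━━━━━━━━━━━━━━━━━━━━━━┓    ┃     
┃ FileViewer            ┃    ┃     
┠───────────────────────┨    ┃     
┃dave87@example.com,25.▲┃le  ┃     
┃alice49@example.com,25░┃    ┃     
┃ivy37@example.com,0.10░┃    ┃     
┃carol63@example.com,50█┃    ┃     
┃grace47@example.com,13░┃    ┃     
┃ivy12@example.com,42.8░┃    ┃     
┃dave44@example.com,63.░┃    ┃     
┃jack13@example.com,70.░┃    ┃     


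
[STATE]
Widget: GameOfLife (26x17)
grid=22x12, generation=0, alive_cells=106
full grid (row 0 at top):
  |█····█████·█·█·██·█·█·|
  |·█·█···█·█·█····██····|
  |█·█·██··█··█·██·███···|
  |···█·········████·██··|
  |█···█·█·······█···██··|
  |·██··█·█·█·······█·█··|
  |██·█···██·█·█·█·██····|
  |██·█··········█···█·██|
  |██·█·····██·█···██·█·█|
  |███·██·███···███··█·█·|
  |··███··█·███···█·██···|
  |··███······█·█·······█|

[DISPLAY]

Gen: 0                    
█····█████·█·█·██·█·█·    
·█·█···█·█·█····██····    
█·█·██··█··█·██·███···    
···█·········████·██··    
█···█·█·······█···██··    
·██··█·█·█·······█·█··    
██·█···██·█·█·█·██····    
██·█··········█···█·██    
██·█·····██·█···██·█·█    
███·██·███···███··█·█·    
··███··█·███···█·██···    
··███······█·█·······█    
                          
                          
                          
                          


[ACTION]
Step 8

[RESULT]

Gen: 8                    
·············███······    
···············█······    
···········█····██····    
·············██··█····    
········██·██··███····    
········█···········█·    
······██··██·█·····█·█    
·······█·█··█·████···█    
···███·····█···█·····█    
···█··██·█··█·█··█████    
···███·█·█···█···███·█    
····················█·    
                          
                          
                          
                          


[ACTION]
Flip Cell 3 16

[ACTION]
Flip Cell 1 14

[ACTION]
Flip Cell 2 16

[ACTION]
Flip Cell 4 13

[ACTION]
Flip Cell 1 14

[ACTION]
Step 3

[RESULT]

Gen: 11                   
···············█······    
··············███·····    
··········█······██···    
········█··██·····█···    
········█··█··········    
········█········██···    
··········█·····██··██    
·····█··█··█····██···█    
··███·██·██····█··█·██    
··█····██·██··█······█    
··█···██·····██·█····█    
···█··█······█···████·    
                          
                          
                          
                          
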